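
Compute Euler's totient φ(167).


Factor n: 167 = 167
φ(n) = n · ∏(1 - 1/p) over distinct primes p | n
φ(167) = 167 · (1 - 1/167) = 166

φ(167) = 166


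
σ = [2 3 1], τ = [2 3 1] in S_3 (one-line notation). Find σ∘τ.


σ∘τ: apply τ first, then σ
1 →τ 2 →σ 3
2 →τ 3 →σ 1
3 →τ 1 →σ 2

σ∘τ = [3 1 2]


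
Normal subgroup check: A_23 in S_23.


H = A_23 in S_23
A_23 has index 2 in S_23, and every subgroup of index 2 is normal

Yes, normal subgroup


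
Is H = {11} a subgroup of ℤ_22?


Subgroup test for H = {11} in (ℤ_22, +):
(1) 0 ∈ H? No
(2) Closure: for all a,b ∈ H, (a+b) mod 22 ∈ H? No  [counterexample: 11 + 11 = 0 ∉ H]
(3) Inverses: for all a ∈ H, -a mod 22 ∈ H? Yes

No, H is not a subgroup of ℤ_22


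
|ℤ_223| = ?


ℤ_n has n elements.

|ℤ_223| = 223


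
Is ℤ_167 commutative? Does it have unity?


ℤ_167 is a commutative ring with unity 1; 167 is prime, so ℤ_167 is a field (hence an integral domain)
Commutative: Yes
Integral domain: Yes
Has unity: Yes

ℤ_167: Commutative=Yes, Unity=Yes


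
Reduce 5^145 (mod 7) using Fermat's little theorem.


Fermat's little theorem: if p is prime and gcd(a,p)=1, then a^(p-1) ≡ 1 (mod p)
p = 7 is prime, gcd(5,7) = 1
Reduce exponent: 145 mod 6 = 1
So 5^145 ≡ 5^1 (mod 7)
5^1 mod 7 = 5

5^145 ≡ 5 (mod 7)


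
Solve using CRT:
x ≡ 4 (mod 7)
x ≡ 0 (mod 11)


m₁ = 7, m₂ = 11, gcd = 1, so CRT applies. M = m₁·m₂ = 77
Let M₁ = M/m₁ = 11, M₂ = M/m₂ = 7
Find y₁ ≡ M₁⁻¹ (mod m₁): 11⁻¹ ≡ 2 (mod 7)
Find y₂ ≡ M₂⁻¹ (mod m₂): 7⁻¹ ≡ 8 (mod 11)
x = a₁·M₁·y₁ + a₂·M₂·y₂ = 4·11·2 + 0·7·8 = 88
Reduce mod 77: x ≡ 11
Check: 11 mod 7 = 4 ✓, 11 mod 11 = 0 ✓

x ≡ 11 (mod 77)


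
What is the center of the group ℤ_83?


Z(G) = {g ∈ G | gx = xg for all x ∈ G}
ℤ_83 is abelian, so Z(G) = G

Z(ℤ_83) = ℤ_83


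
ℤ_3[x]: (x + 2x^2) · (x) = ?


Expand and collect like terms; reduce coefficients mod 3:
x^0: 0·0 = 0 ≡ 0 (mod 3)
x^1: 0·1 + 1·0 = 0 ≡ 0 (mod 3)
x^2: 1·1 + 2·0 = 1 ≡ 1 (mod 3)
x^3: 2·1 = 2 ≡ 2 (mod 3)
Result: x^2 + 2x^3

f · g = x^2 + 2x^3


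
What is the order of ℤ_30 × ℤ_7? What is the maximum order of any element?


|ℤ_30 × ℤ_7| = 30 × 7 = 210
Max element order = lcm(30,7) = 210
Cyclic? Yes (gcd=1)

|ℤ_30×ℤ_7| = 210, max element order = 210


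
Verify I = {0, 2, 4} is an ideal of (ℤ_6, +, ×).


Check ideal conditions for I = {0, 2, 4} in ℤ_6:
(1) I is an additive subgroup? Yes
(2) For r ∈ ℤ_6 and a ∈ I: r·a ∈ I? Yes

Yes, I is an ideal of ℤ_6


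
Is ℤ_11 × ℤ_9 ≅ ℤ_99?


Comparing ℤ_11 × ℤ_9 and ℤ_99:
gcd(11,9) = 1, so ℤ_11 × ℤ_9 ≅ ℤ_99 (CRT)

Yes, ℤ_11 × ℤ_9 ≅ ℤ_99


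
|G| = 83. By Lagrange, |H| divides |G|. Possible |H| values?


Lagrange's theorem: |H| divides |G|
|G| = 83
Divisors of 83: 1, 83

Possible subgroup orders: {1, 83}


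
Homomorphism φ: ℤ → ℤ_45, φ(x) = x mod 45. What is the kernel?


Kernel = preimage of identity
ker(φ) = {x ∈ ℤ : x ≡ 0 (mod 45)} = 45ℤ = {0, ±45, ±90, ...}

ker(φ) = 45ℤ


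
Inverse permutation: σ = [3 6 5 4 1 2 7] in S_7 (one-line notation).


To find σ⁻¹, swap domain and range:
σ(1) = 3 → σ⁻¹(3) = 1
σ(2) = 6 → σ⁻¹(6) = 2
σ(3) = 5 → σ⁻¹(5) = 3
σ(4) = 4 → σ⁻¹(4) = 4
σ(5) = 1 → σ⁻¹(1) = 5
σ(6) = 2 → σ⁻¹(2) = 6
σ(7) = 7 → σ⁻¹(7) = 7

σ⁻¹ = [5 6 1 4 3 2 7]


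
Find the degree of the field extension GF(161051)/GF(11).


GF(161051) = GF(11^5), so the extension degree is 5

[GF(161051)/GF(11)] = 5


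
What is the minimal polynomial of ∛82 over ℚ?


∛82 satisfies x³ - 82 = 0, irreducible over ℚ (no rational root; 82 is not a perfect cube)

Minimal polynomial: x³ - 82


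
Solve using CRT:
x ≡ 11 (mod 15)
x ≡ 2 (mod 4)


m₁ = 15, m₂ = 4, gcd = 1, so CRT applies. M = m₁·m₂ = 60
Let M₁ = M/m₁ = 4, M₂ = M/m₂ = 15
Find y₁ ≡ M₁⁻¹ (mod m₁): 4⁻¹ ≡ 4 (mod 15)
Find y₂ ≡ M₂⁻¹ (mod m₂): 15⁻¹ ≡ 3 (mod 4)
x = a₁·M₁·y₁ + a₂·M₂·y₂ = 11·4·4 + 2·15·3 = 266
Reduce mod 60: x ≡ 26
Check: 26 mod 15 = 11 ✓, 26 mod 4 = 2 ✓

x ≡ 26 (mod 60)


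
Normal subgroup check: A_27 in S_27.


H = A_27 in S_27
A_27 has index 2 in S_27, and every subgroup of index 2 is normal

Yes, normal subgroup


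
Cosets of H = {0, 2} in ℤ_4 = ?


H = {0, 2}, |H| = 2
Number of cosets = |G|/|H| = 4/2 = 2
0 + H = {0, 2}
1 + H = {1, 3}

Cosets: 0+H={0,2}; 1+H={1,3}


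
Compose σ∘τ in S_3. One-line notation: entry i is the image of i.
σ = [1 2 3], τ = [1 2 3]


σ∘τ: apply τ first, then σ
1 →τ 1 →σ 1
2 →τ 2 →σ 2
3 →τ 3 →σ 3

σ∘τ = [1 2 3]


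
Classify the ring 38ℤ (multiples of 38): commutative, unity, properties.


38ℤ is a commutative ring under +,× but has no multiplicative identity (1 ∉ 38ℤ); it has no zero divisors, but without unity it is not an integral domain
Commutative: Yes
Integral domain: No
Has unity: No

38ℤ (multiples of 38): Commutative=Yes, Unity=No


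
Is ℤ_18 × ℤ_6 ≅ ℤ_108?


Comparing ℤ_18 × ℤ_6 and ℤ_108:
gcd(18,6) = 6 ≠ 1. Max element order in ℤ_18×ℤ_6 is lcm(18,6) = 18 < 108, so it has no element of order 108

No, ℤ_18 × ℤ_6 ≇ ℤ_108


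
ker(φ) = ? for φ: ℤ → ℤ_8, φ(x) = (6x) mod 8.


Kernel = preimage of identity
ker(φ) = {x ∈ ℤ : 6x ≡ 0 (mod 8)}. gcd(6,8) = 2, so 6x ≡ 0 (mod 8) ⟺ x ≡ 0 (mod 8/2 = 4). Hence ker(φ) = 4ℤ

ker(φ) = 4ℤ


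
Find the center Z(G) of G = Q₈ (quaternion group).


Z(G) = {g ∈ G | gx = xg for all x ∈ G}
In Q₈ = {±1, ±i, ±j, ±k}, only ±1 commute with every element

Z(Q₈ (quaternion group)) = {1, -1}


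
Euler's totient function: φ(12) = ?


φ(n) = count of k ∈ {1,...,n} with gcd(k,n)=1
Coprimes to 12: {1, 5, 7, 11}
Count: 4

φ(12) = 4


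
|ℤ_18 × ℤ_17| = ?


|A × B| = |A| · |B|
|ℤ_18 × ℤ_17| = 18 × 17 = 306

|ℤ_18 × ℤ_17| = 306


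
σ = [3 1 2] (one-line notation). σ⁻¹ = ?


To find σ⁻¹, swap domain and range:
σ(1) = 3 → σ⁻¹(3) = 1
σ(2) = 1 → σ⁻¹(1) = 2
σ(3) = 2 → σ⁻¹(2) = 3

σ⁻¹ = [2 3 1]


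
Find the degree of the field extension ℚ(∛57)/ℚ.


∛57 has minimal polynomial x³ - 57 (irreducible over ℚ since 57 is not a perfect cube)

[ℚ(∛57)/ℚ] = 3


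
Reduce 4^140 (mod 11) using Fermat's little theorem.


Fermat's little theorem: if p is prime and gcd(a,p)=1, then a^(p-1) ≡ 1 (mod p)
p = 11 is prime, gcd(4,11) = 1
Reduce exponent: 140 mod 10 = 0
So 4^140 ≡ 4^0 (mod 11)
4^0 = 1

4^140 ≡ 1 (mod 11)


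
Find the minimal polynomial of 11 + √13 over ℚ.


Let α = 11 + √13. Then α - 11 = √13, so (α - 11)² = 13, giving α² - 22α + 108 = 0. Degree 2 and α ∉ ℚ, so this is the minimal polynomial.

Minimal polynomial: x² - 22x + 108


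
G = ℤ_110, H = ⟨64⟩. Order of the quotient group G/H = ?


|⟨64⟩| = n / gcd(64, 110) = 110 / 2 = 55
H is normal (ℤ_110 is abelian).
|G/H| = |G| / |H| = 110 / 55 = 2

|G/H| = 2


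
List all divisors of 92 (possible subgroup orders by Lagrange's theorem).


Lagrange's theorem: |H| divides |G|
|G| = 92
Divisors of 92: 1, 2, 4, 23, 46, 92

Possible subgroup orders: {1, 2, 4, 23, 46, 92}


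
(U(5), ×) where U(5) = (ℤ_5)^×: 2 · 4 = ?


Operation: multiplication mod 5
2 · 4 = (a × b) mod 5 with a = 2, b = 4

2 · 4 = 3


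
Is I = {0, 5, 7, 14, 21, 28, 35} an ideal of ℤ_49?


Check ideal conditions for I = {0, 5, 7, 14, 21, 28, 35} in ℤ_49:
(1) I is an additive subgroup? No
(2) For r ∈ ℤ_49 and a ∈ I: r·a ∈ I? No  [counterexample: r=2, a=5, r·a mod 49 = 10 ∉ I]

No, I is not an ideal of ℤ_49


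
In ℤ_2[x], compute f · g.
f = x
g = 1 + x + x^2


Expand and collect like terms; reduce coefficients mod 2:
x^0: 0·1 = 0 ≡ 0 (mod 2)
x^1: 0·1 + 1·1 = 1 ≡ 1 (mod 2)
x^2: 0·1 + 1·1 = 1 ≡ 1 (mod 2)
x^3: 1·1 = 1 ≡ 1 (mod 2)
Result: x + x^2 + x^3

f · g = x + x^2 + x^3


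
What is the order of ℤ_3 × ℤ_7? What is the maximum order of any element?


|ℤ_3 × ℤ_7| = 3 × 7 = 21
Max element order = lcm(3,7) = 21
Cyclic? Yes (gcd=1)

|ℤ_3×ℤ_7| = 21, max element order = 21


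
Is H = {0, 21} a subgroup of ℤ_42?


Subgroup test for H = {0, 21} in (ℤ_42, +):
(1) 0 ∈ H? Yes
(2) Closure: for all a,b ∈ H, (a+b) mod 42 ∈ H? Yes
(3) Inverses: for all a ∈ H, -a mod 42 ∈ H? Yes

Yes, H is a subgroup of ℤ_42


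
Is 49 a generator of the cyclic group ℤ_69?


g generates ℤ_n iff gcd(g, n) = 1
gcd(49, 69) = 1
Since gcd = 1, 49 is a generator.

Yes, 49 generates ℤ_69


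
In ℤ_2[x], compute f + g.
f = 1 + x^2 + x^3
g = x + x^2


Add coefficients mod 2:
x^0: 1 + 0 = 1 (mod 2)
x^1: 0 + 1 = 1 (mod 2)
x^2: 1 + 1 = 0 (mod 2)
x^3: 1 + 0 = 1 (mod 2)
Result: 1 + x + x^3

f + g = 1 + x + x^3


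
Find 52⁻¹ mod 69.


Use the extended Euclidean algorithm to write 1 = 52·s + 69·t; then s mod 69 is the inverse.
Euclidean algorithm:
  52 = 0·69 + 52
  69 = 1·52 + 17
  52 = 3·17 + 1
  17 = 17·1 + 0
gcd(52,69) = 1
Back-substitution gives: 52·(4) + 69·(-3) = 1
So 52⁻¹ ≡ 4 ≡ 4 (mod 69)
Check: 52 × 4 = 208 ≡ 1 (mod 69) ✓

52⁻¹ ≡ 4 (mod 69)


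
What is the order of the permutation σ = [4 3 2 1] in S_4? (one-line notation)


Cycle decomposition: (1 4) (2 3)
Cycle lengths: 2, 2
Order = lcm(2, 2) = 2

ord(σ) = 2


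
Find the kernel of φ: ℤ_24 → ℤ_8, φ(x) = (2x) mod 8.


Kernel = preimage of identity
ker(φ) = {x ∈ ℤ_24 : 2x ≡ 0 (mod 8)}. Since 8 | 24, φ is well-defined. The kernel is the cyclic subgroup ⟨4⟩ of ℤ_24 (order 6), i.e. {0, 4, 8, 12, 16, 20}

ker(φ) = {0, 4, 8, 12, 16, 20}


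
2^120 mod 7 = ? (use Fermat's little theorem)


Fermat's little theorem: if p is prime and gcd(a,p)=1, then a^(p-1) ≡ 1 (mod p)
p = 7 is prime, gcd(2,7) = 1
Reduce exponent: 120 mod 6 = 0
So 2^120 ≡ 2^0 (mod 7)
2^0 = 1

2^120 ≡ 1 (mod 7)


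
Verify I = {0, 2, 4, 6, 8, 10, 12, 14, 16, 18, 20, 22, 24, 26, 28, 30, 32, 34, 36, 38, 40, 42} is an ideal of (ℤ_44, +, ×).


Check ideal conditions for I = {0, 2, 4, 6, 8, 10, 12, 14, 16, 18, 20, 22, 24, 26, 28, 30, 32, 34, 36, 38, 40, 42} in ℤ_44:
(1) I is an additive subgroup? Yes
(2) For r ∈ ℤ_44 and a ∈ I: r·a ∈ I? Yes

Yes, I is an ideal of ℤ_44


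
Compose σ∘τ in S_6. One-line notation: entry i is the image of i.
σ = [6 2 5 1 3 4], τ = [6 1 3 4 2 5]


σ∘τ: apply τ first, then σ
1 →τ 6 →σ 4
2 →τ 1 →σ 6
3 →τ 3 →σ 5
4 →τ 4 →σ 1
5 →τ 2 →σ 2
6 →τ 5 →σ 3

σ∘τ = [4 6 5 1 2 3]


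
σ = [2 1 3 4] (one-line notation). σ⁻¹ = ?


To find σ⁻¹, swap domain and range:
σ(1) = 2 → σ⁻¹(2) = 1
σ(2) = 1 → σ⁻¹(1) = 2
σ(3) = 3 → σ⁻¹(3) = 3
σ(4) = 4 → σ⁻¹(4) = 4

σ⁻¹ = [2 1 3 4]


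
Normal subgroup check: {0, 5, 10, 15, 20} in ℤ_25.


H = {0, 5, 10, 15, 20} in ℤ_25
ℤ_25 is abelian; every subgroup of an abelian group is normal

Yes, normal subgroup


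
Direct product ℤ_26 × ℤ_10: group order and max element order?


|ℤ_26 × ℤ_10| = 26 × 10 = 260
Max element order = lcm(26,10) = 130
Cyclic? No (gcd=2)

|ℤ_26×ℤ_10| = 260, max element order = 130


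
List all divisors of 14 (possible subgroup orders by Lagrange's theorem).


Lagrange's theorem: |H| divides |G|
|G| = 14
Divisors of 14: 1, 2, 7, 14

Possible subgroup orders: {1, 2, 7, 14}


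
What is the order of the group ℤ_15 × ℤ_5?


|A × B| = |A| · |B|
|ℤ_15 × ℤ_5| = 15 × 5 = 75

|ℤ_15 × ℤ_5| = 75


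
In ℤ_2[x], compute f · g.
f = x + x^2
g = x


Expand and collect like terms; reduce coefficients mod 2:
x^0: 0·0 = 0 ≡ 0 (mod 2)
x^1: 0·1 + 1·0 = 0 ≡ 0 (mod 2)
x^2: 1·1 + 1·0 = 1 ≡ 1 (mod 2)
x^3: 1·1 = 1 ≡ 1 (mod 2)
Result: x^2 + x^3

f · g = x^2 + x^3


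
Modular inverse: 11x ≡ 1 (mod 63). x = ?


Use the extended Euclidean algorithm to write 1 = 11·s + 63·t; then s mod 63 is the inverse.
Euclidean algorithm:
  11 = 0·63 + 11
  63 = 5·11 + 8
  11 = 1·8 + 3
  8 = 2·3 + 2
  3 = 1·2 + 1
  2 = 2·1 + 0
gcd(11,63) = 1
Back-substitution gives: 11·(23) + 63·(-4) = 1
So 11⁻¹ ≡ 23 ≡ 23 (mod 63)
Check: 11 × 23 = 253 ≡ 1 (mod 63) ✓

11⁻¹ ≡ 23 (mod 63)


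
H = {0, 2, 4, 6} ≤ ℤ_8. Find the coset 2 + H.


2 + H = {2 + h (mod 8) : h ∈ H}
2+0=2, 2+2=4, 2+4=6, 2+6=0
2 + H = {0, 2, 4, 6} = 0 + H

2 + H = {0, 2, 4, 6}


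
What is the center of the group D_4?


Z(G) = {g ∈ G | gx = xg for all x ∈ G}
For even n, Z(D_n) = {e, r^(n/2)}: the 180° rotation r^2 commutes with every reflection and rotation

Z(D_4) = {e, r^2}


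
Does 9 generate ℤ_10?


g generates ℤ_n iff gcd(g, n) = 1
gcd(9, 10) = 1
Since gcd = 1, 9 is a generator.

Yes, 9 generates ℤ_10


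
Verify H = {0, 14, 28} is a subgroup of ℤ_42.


Subgroup test for H = {0, 14, 28} in (ℤ_42, +):
(1) 0 ∈ H? Yes
(2) Closure: for all a,b ∈ H, (a+b) mod 42 ∈ H? Yes
(3) Inverses: for all a ∈ H, -a mod 42 ∈ H? Yes

Yes, H is a subgroup of ℤ_42


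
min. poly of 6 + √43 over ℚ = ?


Let α = 6 + √43. Then α - 6 = √43, so (α - 6)² = 43, giving α² - 12α - 7 = 0. Degree 2 and α ∉ ℚ, so this is the minimal polynomial.

Minimal polynomial: x² - 12x - 7


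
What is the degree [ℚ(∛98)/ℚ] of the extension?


∛98 has minimal polynomial x³ - 98 (irreducible over ℚ since 98 is not a perfect cube)

[ℚ(∛98)/ℚ] = 3


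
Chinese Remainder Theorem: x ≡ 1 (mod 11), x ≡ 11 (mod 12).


m₁ = 11, m₂ = 12, gcd = 1, so CRT applies. M = m₁·m₂ = 132
Let M₁ = M/m₁ = 12, M₂ = M/m₂ = 11
Find y₁ ≡ M₁⁻¹ (mod m₁): 12⁻¹ ≡ 1 (mod 11)
Find y₂ ≡ M₂⁻¹ (mod m₂): 11⁻¹ ≡ 11 (mod 12)
x = a₁·M₁·y₁ + a₂·M₂·y₂ = 1·12·1 + 11·11·11 = 1343
Reduce mod 132: x ≡ 23
Check: 23 mod 11 = 1 ✓, 23 mod 12 = 11 ✓

x ≡ 23 (mod 132)


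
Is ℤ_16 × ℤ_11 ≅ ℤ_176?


Comparing ℤ_16 × ℤ_11 and ℤ_176:
gcd(16,11) = 1, so ℤ_16 × ℤ_11 ≅ ℤ_176 (CRT)

Yes, ℤ_16 × ℤ_11 ≅ ℤ_176


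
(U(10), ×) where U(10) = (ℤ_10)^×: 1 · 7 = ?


Operation: multiplication mod 10
1 · 7 = (a × b) mod 10 with a = 1, b = 7

1 · 7 = 7


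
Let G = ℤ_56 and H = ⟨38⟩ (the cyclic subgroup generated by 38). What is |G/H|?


|⟨38⟩| = n / gcd(38, 56) = 56 / 2 = 28
H is normal (ℤ_56 is abelian).
|G/H| = |G| / |H| = 56 / 28 = 2

|G/H| = 2


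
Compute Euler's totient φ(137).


Factor n: 137 = 137
φ(n) = n · ∏(1 - 1/p) over distinct primes p | n
φ(137) = 137 · (1 - 1/137) = 136

φ(137) = 136


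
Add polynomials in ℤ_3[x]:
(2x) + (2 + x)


Add coefficients mod 3:
x^0: 0 + 2 = 2 (mod 3)
x^1: 2 + 1 = 0 (mod 3)
Result: 2

f + g = 2


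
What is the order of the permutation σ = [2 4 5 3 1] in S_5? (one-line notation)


Cycle decomposition: (1 2 4 3 5)
Cycle lengths: 5
Order = lcm(5) = 5

ord(σ) = 5


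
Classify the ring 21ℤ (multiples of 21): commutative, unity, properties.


21ℤ is a commutative ring under +,× but has no multiplicative identity (1 ∉ 21ℤ); it has no zero divisors, but without unity it is not an integral domain
Commutative: Yes
Integral domain: No
Has unity: No

21ℤ (multiples of 21): Commutative=Yes, Unity=No


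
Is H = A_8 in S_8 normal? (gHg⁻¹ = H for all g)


H = A_8 in S_8
A_8 has index 2 in S_8, and every subgroup of index 2 is normal

Yes, normal subgroup


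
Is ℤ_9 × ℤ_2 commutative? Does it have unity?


Direct product ring; commutative with unity (1,1); but (1,0)·(0,1) = (0,0) gives zero divisors, so not an integral domain
Commutative: Yes
Integral domain: No
Has unity: Yes

ℤ_9 × ℤ_2: Commutative=Yes, Unity=Yes


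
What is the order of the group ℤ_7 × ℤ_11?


|A × B| = |A| · |B|
|ℤ_7 × ℤ_11| = 7 × 11 = 77

|ℤ_7 × ℤ_11| = 77


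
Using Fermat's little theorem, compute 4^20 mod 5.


Fermat's little theorem: if p is prime and gcd(a,p)=1, then a^(p-1) ≡ 1 (mod p)
p = 5 is prime, gcd(4,5) = 1
Reduce exponent: 20 mod 4 = 0
So 4^20 ≡ 4^0 (mod 5)
4^0 = 1

4^20 ≡ 1 (mod 5)


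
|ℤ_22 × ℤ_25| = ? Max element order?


|ℤ_22 × ℤ_25| = 22 × 25 = 550
Max element order = lcm(22,25) = 550
Cyclic? Yes (gcd=1)

|ℤ_22×ℤ_25| = 550, max element order = 550


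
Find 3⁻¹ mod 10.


Use the extended Euclidean algorithm to write 1 = 3·s + 10·t; then s mod 10 is the inverse.
Euclidean algorithm:
  3 = 0·10 + 3
  10 = 3·3 + 1
  3 = 3·1 + 0
gcd(3,10) = 1
Back-substitution gives: 3·(-3) + 10·(1) = 1
So 3⁻¹ ≡ -3 ≡ 7 (mod 10)
Check: 3 × 7 = 21 ≡ 1 (mod 10) ✓

3⁻¹ ≡ 7 (mod 10)


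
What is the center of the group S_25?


Z(G) = {g ∈ G | gx = xg for all x ∈ G}
S_n is non-abelian for n ≥ 3; Z(S_25) is trivial

Z(S_25) = {e}


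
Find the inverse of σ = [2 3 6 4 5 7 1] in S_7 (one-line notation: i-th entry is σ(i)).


To find σ⁻¹, swap domain and range:
σ(1) = 2 → σ⁻¹(2) = 1
σ(2) = 3 → σ⁻¹(3) = 2
σ(3) = 6 → σ⁻¹(6) = 3
σ(4) = 4 → σ⁻¹(4) = 4
σ(5) = 5 → σ⁻¹(5) = 5
σ(6) = 7 → σ⁻¹(7) = 6
σ(7) = 1 → σ⁻¹(1) = 7

σ⁻¹ = [7 1 2 4 5 3 6]


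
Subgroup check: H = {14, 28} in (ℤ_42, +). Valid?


Subgroup test for H = {14, 28} in (ℤ_42, +):
(1) 0 ∈ H? No
(2) Closure: for all a,b ∈ H, (a+b) mod 42 ∈ H? No  [counterexample: 14 + 28 = 0 ∉ H]
(3) Inverses: for all a ∈ H, -a mod 42 ∈ H? Yes

No, H is not a subgroup of ℤ_42


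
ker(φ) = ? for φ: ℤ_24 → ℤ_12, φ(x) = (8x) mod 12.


Kernel = preimage of identity
ker(φ) = {x ∈ ℤ_24 : 8x ≡ 0 (mod 12)}. Since 12 | 24, φ is well-defined. The kernel is the cyclic subgroup ⟨3⟩ of ℤ_24 (order 8), i.e. {0, 3, 6, 9, 12, 15, 18, 21}

ker(φ) = {0, 3, 6, 9, 12, 15, 18, 21}


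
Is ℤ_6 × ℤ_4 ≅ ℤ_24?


Comparing ℤ_6 × ℤ_4 and ℤ_24:
gcd(6,4) = 2 ≠ 1. Max element order in ℤ_6×ℤ_4 is lcm(6,4) = 12 < 24, so it has no element of order 24

No, ℤ_6 × ℤ_4 ≇ ℤ_24


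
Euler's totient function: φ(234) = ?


Factor n: 234 = 2 × 3^2 × 13
φ(n) = n · ∏(1 - 1/p) over distinct primes p | n
φ(234) = 234 · (1 - 1/2) · (1 - 1/3) · (1 - 1/13) = 72

φ(234) = 72


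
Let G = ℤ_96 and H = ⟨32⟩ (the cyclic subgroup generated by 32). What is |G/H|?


|⟨32⟩| = n / gcd(32, 96) = 96 / 32 = 3
H is normal (ℤ_96 is abelian).
|G/H| = |G| / |H| = 96 / 3 = 32

|G/H| = 32


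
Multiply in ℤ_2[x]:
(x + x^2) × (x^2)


Expand and collect like terms; reduce coefficients mod 2:
x^0: 0·0 = 0 ≡ 0 (mod 2)
x^1: 0·0 + 1·0 = 0 ≡ 0 (mod 2)
x^2: 0·1 + 1·0 + 1·0 = 0 ≡ 0 (mod 2)
x^3: 1·1 + 1·0 = 1 ≡ 1 (mod 2)
x^4: 1·1 = 1 ≡ 1 (mod 2)
Result: x^3 + x^4

f · g = x^3 + x^4


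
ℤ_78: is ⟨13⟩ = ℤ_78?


g generates ℤ_n iff gcd(g, n) = 1
gcd(13, 78) = 13
Since gcd = 13 ≠ 1, ⟨13⟩ has order 6 < 78, so 13 is not a generator.

No, 13 does not generate ℤ_78


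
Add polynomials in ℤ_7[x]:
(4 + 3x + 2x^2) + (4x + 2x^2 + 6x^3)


Add coefficients mod 7:
x^0: 4 + 0 = 4 (mod 7)
x^1: 3 + 4 = 0 (mod 7)
x^2: 2 + 2 = 4 (mod 7)
x^3: 0 + 6 = 6 (mod 7)
Result: 4 + 4x^2 + 6x^3

f + g = 4 + 4x^2 + 6x^3


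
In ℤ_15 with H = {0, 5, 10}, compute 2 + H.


2 + H = {2 + h (mod 15) : h ∈ H}
2+0=2, 2+5=7, 2+10=12

2 + H = {2, 7, 12}


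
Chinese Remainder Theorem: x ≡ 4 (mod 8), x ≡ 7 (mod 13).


m₁ = 8, m₂ = 13, gcd = 1, so CRT applies. M = m₁·m₂ = 104
Let M₁ = M/m₁ = 13, M₂ = M/m₂ = 8
Find y₁ ≡ M₁⁻¹ (mod m₁): 13⁻¹ ≡ 5 (mod 8)
Find y₂ ≡ M₂⁻¹ (mod m₂): 8⁻¹ ≡ 5 (mod 13)
x = a₁·M₁·y₁ + a₂·M₂·y₂ = 4·13·5 + 7·8·5 = 540
Reduce mod 104: x ≡ 20
Check: 20 mod 8 = 4 ✓, 20 mod 13 = 7 ✓

x ≡ 20 (mod 104)


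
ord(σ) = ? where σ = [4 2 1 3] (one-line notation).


Cycle decomposition: (1 4 3)
Cycle lengths: 3
Order = lcm(3) = 3

ord(σ) = 3


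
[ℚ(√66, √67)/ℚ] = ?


[ℚ(√66,√67):ℚ] = [ℚ(√66,√67):ℚ(√66)]·[ℚ(√66):ℚ] = 2·2 = 4

[ℚ(√66, √67)/ℚ] = 4


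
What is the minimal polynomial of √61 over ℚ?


√61 satisfies x² - 61 = 0, irreducible over ℚ since 61 is squarefree

Minimal polynomial: x² - 61


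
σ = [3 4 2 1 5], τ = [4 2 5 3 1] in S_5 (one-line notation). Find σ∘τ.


σ∘τ: apply τ first, then σ
1 →τ 4 →σ 1
2 →τ 2 →σ 4
3 →τ 5 →σ 5
4 →τ 3 →σ 2
5 →τ 1 →σ 3

σ∘τ = [1 4 5 2 3]


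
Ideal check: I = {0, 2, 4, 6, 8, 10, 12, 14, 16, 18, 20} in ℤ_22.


Check ideal conditions for I = {0, 2, 4, 6, 8, 10, 12, 14, 16, 18, 20} in ℤ_22:
(1) I is an additive subgroup? Yes
(2) For r ∈ ℤ_22 and a ∈ I: r·a ∈ I? Yes

Yes, I is an ideal of ℤ_22


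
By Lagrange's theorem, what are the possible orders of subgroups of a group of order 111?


Lagrange's theorem: |H| divides |G|
|G| = 111
Divisors of 111: 1, 3, 37, 111

Possible subgroup orders: {1, 3, 37, 111}


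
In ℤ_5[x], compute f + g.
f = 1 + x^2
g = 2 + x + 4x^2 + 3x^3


Add coefficients mod 5:
x^0: 1 + 2 = 3 (mod 5)
x^1: 0 + 1 = 1 (mod 5)
x^2: 1 + 4 = 0 (mod 5)
x^3: 0 + 3 = 3 (mod 5)
Result: 3 + x + 3x^3

f + g = 3 + x + 3x^3


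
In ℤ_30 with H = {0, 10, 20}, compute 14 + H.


14 + H = {14 + h (mod 30) : h ∈ H}
14+0=14, 14+10=24, 14+20=4
14 + H = {4, 14, 24} = 4 + H

14 + H = {4, 14, 24}


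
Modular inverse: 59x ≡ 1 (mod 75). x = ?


Use the extended Euclidean algorithm to write 1 = 59·s + 75·t; then s mod 75 is the inverse.
Euclidean algorithm:
  59 = 0·75 + 59
  75 = 1·59 + 16
  59 = 3·16 + 11
  16 = 1·11 + 5
  11 = 2·5 + 1
  5 = 5·1 + 0
gcd(59,75) = 1
Back-substitution gives: 59·(14) + 75·(-11) = 1
So 59⁻¹ ≡ 14 ≡ 14 (mod 75)
Check: 59 × 14 = 826 ≡ 1 (mod 75) ✓

59⁻¹ ≡ 14 (mod 75)


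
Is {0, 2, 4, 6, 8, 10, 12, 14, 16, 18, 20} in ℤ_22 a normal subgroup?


H = {0, 2, 4, 6, 8, 10, 12, 14, 16, 18, 20} in ℤ_22
ℤ_22 is abelian; every subgroup of an abelian group is normal

Yes, normal subgroup


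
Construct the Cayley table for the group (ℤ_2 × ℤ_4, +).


Elements: {(0,0), (0,1), (0,2), (0,3), (1,0), (1,1), (1,2), (1,3)}
Operation: componentwise addition mod (2, 4)
Entry (a, b) = ((a₁+b₁) mod 2, (a₂+b₂) mod 4)

Cayley table:
      | (0,0) | (0,1) | (0,2) | (0,3) | (1,0) | (1,1) | (1,2) | (1,3)
(0,0) | (0,0) | (0,1) | (0,2) | (0,3) | (1,0) | (1,1) | (1,2) | (1,3)
(0,1) | (0,1) | (0,2) | (0,3) | (0,0) | (1,1) | (1,2) | (1,3) | (1,0)
(0,2) | (0,2) | (0,3) | (0,0) | (0,1) | (1,2) | (1,3) | (1,0) | (1,1)
(0,3) | (0,3) | (0,0) | (0,1) | (0,2) | (1,3) | (1,0) | (1,1) | (1,2)
(1,0) | (1,0) | (1,1) | (1,2) | (1,3) | (0,0) | (0,1) | (0,2) | (0,3)
(1,1) | (1,1) | (1,2) | (1,3) | (1,0) | (0,1) | (0,2) | (0,3) | (0,0)
(1,2) | (1,2) | (1,3) | (1,0) | (1,1) | (0,2) | (0,3) | (0,0) | (0,1)
(1,3) | (1,3) | (1,0) | (1,1) | (1,2) | (0,3) | (0,0) | (0,1) | (0,2)


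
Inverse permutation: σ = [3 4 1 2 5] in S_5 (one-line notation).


To find σ⁻¹, swap domain and range:
σ(1) = 3 → σ⁻¹(3) = 1
σ(2) = 4 → σ⁻¹(4) = 2
σ(3) = 1 → σ⁻¹(1) = 3
σ(4) = 2 → σ⁻¹(2) = 4
σ(5) = 5 → σ⁻¹(5) = 5

σ⁻¹ = [3 4 1 2 5]


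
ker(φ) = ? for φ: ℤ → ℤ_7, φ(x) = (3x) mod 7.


Kernel = preimage of identity
ker(φ) = {x ∈ ℤ : 3x ≡ 0 (mod 7)}. gcd(3,7) = 1, so 3x ≡ 0 (mod 7) ⟺ x ≡ 0 (mod 7/1 = 7). Hence ker(φ) = 7ℤ

ker(φ) = 7ℤ


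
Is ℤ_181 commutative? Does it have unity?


ℤ_181 is a commutative ring with unity 1; 181 is prime, so ℤ_181 is a field (hence an integral domain)
Commutative: Yes
Integral domain: Yes
Has unity: Yes

ℤ_181: Commutative=Yes, Unity=Yes


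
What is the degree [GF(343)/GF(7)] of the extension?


GF(343) = GF(7^3), so the extension degree is 3

[GF(343)/GF(7)] = 3


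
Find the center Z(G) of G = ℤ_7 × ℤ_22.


Z(G) = {g ∈ G | gx = xg for all x ∈ G}
Direct product of abelian groups is abelian, so Z(G) = G

Z(ℤ_7 × ℤ_22) = ℤ_7 × ℤ_22


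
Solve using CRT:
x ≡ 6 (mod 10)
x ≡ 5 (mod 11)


m₁ = 10, m₂ = 11, gcd = 1, so CRT applies. M = m₁·m₂ = 110
Let M₁ = M/m₁ = 11, M₂ = M/m₂ = 10
Find y₁ ≡ M₁⁻¹ (mod m₁): 11⁻¹ ≡ 1 (mod 10)
Find y₂ ≡ M₂⁻¹ (mod m₂): 10⁻¹ ≡ 10 (mod 11)
x = a₁·M₁·y₁ + a₂·M₂·y₂ = 6·11·1 + 5·10·10 = 566
Reduce mod 110: x ≡ 16
Check: 16 mod 10 = 6 ✓, 16 mod 11 = 5 ✓

x ≡ 16 (mod 110)


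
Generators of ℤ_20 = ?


g generates ℤ_n iff gcd(g,n) = 1
Prime factors of 20: 2, 5
Generators are g ∈ {1,...,19} not divisible by any of these primes.
Generators: {1, 3, 7, 9, 11, 13, 17, 19}
Number of generators = φ(20) = 8

Generators of ℤ_20 = {1, 3, 7, 9, 11, 13, 17, 19}


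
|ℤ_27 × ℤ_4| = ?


|A × B| = |A| · |B|
|ℤ_27 × ℤ_4| = 27 × 4 = 108

|ℤ_27 × ℤ_4| = 108


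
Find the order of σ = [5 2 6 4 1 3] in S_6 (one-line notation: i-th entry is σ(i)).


Cycle decomposition: (1 5) (3 6)
Cycle lengths: 2, 2
Order = lcm(2, 2) = 2

ord(σ) = 2


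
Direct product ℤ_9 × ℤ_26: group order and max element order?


|ℤ_9 × ℤ_26| = 9 × 26 = 234
Max element order = lcm(9,26) = 234
Cyclic? Yes (gcd=1)

|ℤ_9×ℤ_26| = 234, max element order = 234


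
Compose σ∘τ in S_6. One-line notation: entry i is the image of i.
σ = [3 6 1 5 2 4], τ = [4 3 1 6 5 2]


σ∘τ: apply τ first, then σ
1 →τ 4 →σ 5
2 →τ 3 →σ 1
3 →τ 1 →σ 3
4 →τ 6 →σ 4
5 →τ 5 →σ 2
6 →τ 2 →σ 6

σ∘τ = [5 1 3 4 2 6]


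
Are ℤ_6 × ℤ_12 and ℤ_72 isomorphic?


Comparing ℤ_6 × ℤ_12 and ℤ_72:
gcd(6,12) = 6 ≠ 1. Max element order in ℤ_6×ℤ_12 is lcm(6,12) = 12 < 72, so it has no element of order 72

No, ℤ_6 × ℤ_12 ≇ ℤ_72


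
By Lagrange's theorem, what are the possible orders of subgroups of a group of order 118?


Lagrange's theorem: |H| divides |G|
|G| = 118
Divisors of 118: 1, 2, 59, 118

Possible subgroup orders: {1, 2, 59, 118}


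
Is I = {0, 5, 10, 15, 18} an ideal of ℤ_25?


Check ideal conditions for I = {0, 5, 10, 15, 18} in ℤ_25:
(1) I is an additive subgroup? No
(2) For r ∈ ℤ_25 and a ∈ I: r·a ∈ I? No  [counterexample: r=2, a=10, r·a mod 25 = 20 ∉ I]

No, I is not an ideal of ℤ_25


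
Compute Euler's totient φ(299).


Factor n: 299 = 13 × 23
φ(n) = n · ∏(1 - 1/p) over distinct primes p | n
φ(299) = 299 · (1 - 1/13) · (1 - 1/23) = 264

φ(299) = 264


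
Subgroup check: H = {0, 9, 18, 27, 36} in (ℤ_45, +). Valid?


Subgroup test for H = {0, 9, 18, 27, 36} in (ℤ_45, +):
(1) 0 ∈ H? Yes
(2) Closure: for all a,b ∈ H, (a+b) mod 45 ∈ H? Yes
(3) Inverses: for all a ∈ H, -a mod 45 ∈ H? Yes

Yes, H is a subgroup of ℤ_45


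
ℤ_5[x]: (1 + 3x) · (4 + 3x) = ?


Expand and collect like terms; reduce coefficients mod 5:
x^0: 1·4 = 4 ≡ 4 (mod 5)
x^1: 1·3 + 3·4 = 15 ≡ 0 (mod 5)
x^2: 3·3 = 9 ≡ 4 (mod 5)
Result: 4 + 4x^2

f · g = 4 + 4x^2


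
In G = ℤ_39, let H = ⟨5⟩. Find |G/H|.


|⟨5⟩| = n / gcd(5, 39) = 39 / 1 = 39
H is normal (ℤ_39 is abelian).
|G/H| = |G| / |H| = 39 / 39 = 1

|G/H| = 1


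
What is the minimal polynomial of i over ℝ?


i satisfies x² + 1 = 0, irreducible over ℝ

Minimal polynomial: x² + 1


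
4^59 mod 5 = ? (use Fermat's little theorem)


Fermat's little theorem: if p is prime and gcd(a,p)=1, then a^(p-1) ≡ 1 (mod p)
p = 5 is prime, gcd(4,5) = 1
Reduce exponent: 59 mod 4 = 3
So 4^59 ≡ 4^3 (mod 5)
4^3 mod 5 = 4

4^59 ≡ 4 (mod 5)


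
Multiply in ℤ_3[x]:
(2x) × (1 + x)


Expand and collect like terms; reduce coefficients mod 3:
x^0: 0·1 = 0 ≡ 0 (mod 3)
x^1: 0·1 + 2·1 = 2 ≡ 2 (mod 3)
x^2: 2·1 = 2 ≡ 2 (mod 3)
Result: 2x + 2x^2

f · g = 2x + 2x^2


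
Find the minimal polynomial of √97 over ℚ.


√97 satisfies x² - 97 = 0, irreducible over ℚ since 97 is squarefree

Minimal polynomial: x² - 97


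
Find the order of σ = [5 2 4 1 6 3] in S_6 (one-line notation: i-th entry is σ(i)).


Cycle decomposition: (1 5 6 3 4)
Cycle lengths: 5
Order = lcm(5) = 5

ord(σ) = 5


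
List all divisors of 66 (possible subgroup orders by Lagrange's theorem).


Lagrange's theorem: |H| divides |G|
|G| = 66
Divisors of 66: 1, 2, 3, 6, 11, 22, 33, 66

Possible subgroup orders: {1, 2, 3, 6, 11, 22, 33, 66}


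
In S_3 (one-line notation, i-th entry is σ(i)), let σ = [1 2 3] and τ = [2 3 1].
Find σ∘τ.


σ∘τ: apply τ first, then σ
1 →τ 2 →σ 2
2 →τ 3 →σ 3
3 →τ 1 →σ 1

σ∘τ = [2 3 1]


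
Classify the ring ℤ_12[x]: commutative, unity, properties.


ℤ_12 has zero divisors (2·6 ≡ 0), and these lift to constant zero divisors in ℤ_12[x]; so not an integral domain
Commutative: Yes
Integral domain: No
Has unity: Yes

ℤ_12[x]: Commutative=Yes, Unity=Yes


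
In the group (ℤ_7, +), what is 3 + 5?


Operation: addition mod 7
3 + 5 = (a + b) mod 7 with a = 3, b = 5

3 + 5 = 1


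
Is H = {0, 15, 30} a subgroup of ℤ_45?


Subgroup test for H = {0, 15, 30} in (ℤ_45, +):
(1) 0 ∈ H? Yes
(2) Closure: for all a,b ∈ H, (a+b) mod 45 ∈ H? Yes
(3) Inverses: for all a ∈ H, -a mod 45 ∈ H? Yes

Yes, H is a subgroup of ℤ_45


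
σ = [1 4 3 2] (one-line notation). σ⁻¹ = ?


To find σ⁻¹, swap domain and range:
σ(1) = 1 → σ⁻¹(1) = 1
σ(2) = 4 → σ⁻¹(4) = 2
σ(3) = 3 → σ⁻¹(3) = 3
σ(4) = 2 → σ⁻¹(2) = 4

σ⁻¹ = [1 4 3 2]


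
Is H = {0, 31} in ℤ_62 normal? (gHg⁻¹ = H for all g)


H = {0, 31} in ℤ_62
ℤ_62 is abelian; every subgroup of an abelian group is normal

Yes, normal subgroup


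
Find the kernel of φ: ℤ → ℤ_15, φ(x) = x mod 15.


Kernel = preimage of identity
ker(φ) = {x ∈ ℤ : x ≡ 0 (mod 15)} = 15ℤ = {0, ±15, ±30, ...}

ker(φ) = 15ℤ


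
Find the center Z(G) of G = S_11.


Z(G) = {g ∈ G | gx = xg for all x ∈ G}
S_n is non-abelian for n ≥ 3; Z(S_11) is trivial

Z(S_11) = {e}


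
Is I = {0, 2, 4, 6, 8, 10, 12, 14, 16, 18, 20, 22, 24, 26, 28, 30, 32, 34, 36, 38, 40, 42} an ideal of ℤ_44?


Check ideal conditions for I = {0, 2, 4, 6, 8, 10, 12, 14, 16, 18, 20, 22, 24, 26, 28, 30, 32, 34, 36, 38, 40, 42} in ℤ_44:
(1) I is an additive subgroup? Yes
(2) For r ∈ ℤ_44 and a ∈ I: r·a ∈ I? Yes

Yes, I is an ideal of ℤ_44


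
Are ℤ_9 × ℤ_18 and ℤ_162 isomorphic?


Comparing ℤ_9 × ℤ_18 and ℤ_162:
gcd(9,18) = 9 ≠ 1. Max element order in ℤ_9×ℤ_18 is lcm(9,18) = 18 < 162, so it has no element of order 162

No, ℤ_9 × ℤ_18 ≇ ℤ_162


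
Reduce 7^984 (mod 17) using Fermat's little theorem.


Fermat's little theorem: if p is prime and gcd(a,p)=1, then a^(p-1) ≡ 1 (mod p)
p = 17 is prime, gcd(7,17) = 1
Reduce exponent: 984 mod 16 = 8
So 7^984 ≡ 7^8 (mod 17)
7^8 mod 17 = 16

7^984 ≡ 16 (mod 17)


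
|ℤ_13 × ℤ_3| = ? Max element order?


|ℤ_13 × ℤ_3| = 13 × 3 = 39
Max element order = lcm(13,3) = 39
Cyclic? Yes (gcd=1)

|ℤ_13×ℤ_3| = 39, max element order = 39


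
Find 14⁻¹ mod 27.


Use the extended Euclidean algorithm to write 1 = 14·s + 27·t; then s mod 27 is the inverse.
Euclidean algorithm:
  14 = 0·27 + 14
  27 = 1·14 + 13
  14 = 1·13 + 1
  13 = 13·1 + 0
gcd(14,27) = 1
Back-substitution gives: 14·(2) + 27·(-1) = 1
So 14⁻¹ ≡ 2 ≡ 2 (mod 27)
Check: 14 × 2 = 28 ≡ 1 (mod 27) ✓

14⁻¹ ≡ 2 (mod 27)


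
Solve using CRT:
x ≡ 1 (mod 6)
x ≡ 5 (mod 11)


m₁ = 6, m₂ = 11, gcd = 1, so CRT applies. M = m₁·m₂ = 66
Let M₁ = M/m₁ = 11, M₂ = M/m₂ = 6
Find y₁ ≡ M₁⁻¹ (mod m₁): 11⁻¹ ≡ 5 (mod 6)
Find y₂ ≡ M₂⁻¹ (mod m₂): 6⁻¹ ≡ 2 (mod 11)
x = a₁·M₁·y₁ + a₂·M₂·y₂ = 1·11·5 + 5·6·2 = 115
Reduce mod 66: x ≡ 49
Check: 49 mod 6 = 1 ✓, 49 mod 11 = 5 ✓

x ≡ 49 (mod 66)


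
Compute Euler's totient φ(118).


Factor n: 118 = 2 × 59
φ(n) = n · ∏(1 - 1/p) over distinct primes p | n
φ(118) = 118 · (1 - 1/2) · (1 - 1/59) = 58

φ(118) = 58


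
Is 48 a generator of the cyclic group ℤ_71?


g generates ℤ_n iff gcd(g, n) = 1
gcd(48, 71) = 1
Since gcd = 1, 48 is a generator.

Yes, 48 generates ℤ_71


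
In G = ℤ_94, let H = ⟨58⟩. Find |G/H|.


|⟨58⟩| = n / gcd(58, 94) = 94 / 2 = 47
H is normal (ℤ_94 is abelian).
|G/H| = |G| / |H| = 94 / 47 = 2

|G/H| = 2


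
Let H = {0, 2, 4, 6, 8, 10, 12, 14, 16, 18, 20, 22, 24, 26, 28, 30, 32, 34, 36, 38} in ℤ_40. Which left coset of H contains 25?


25 + H = {25 + h (mod 40) : h ∈ H}
25+0=25, 25+2=27, 25+4=29, 25+6=31, 25+8=33, 25+10=35, 25+12=37, 25+14=39, 25+16=1, 25+18=3, 25+20=5, 25+22=7, 25+24=9, 25+26=11, 25+28=13, 25+30=15, 25+32=17, 25+34=19, 25+36=21, 25+38=23
25 + H = {1, 3, 5, 7, 9, 11, 13, 15, 17, 19, 21, 23, 25, 27, 29, 31, 33, 35, 37, 39} = 1 + H

25 + H = {1, 3, 5, 7, 9, 11, 13, 15, 17, 19, 21, 23, 25, 27, 29, 31, 33, 35, 37, 39}


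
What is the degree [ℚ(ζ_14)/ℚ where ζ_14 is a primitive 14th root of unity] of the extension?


[ℚ(ζ_n):ℚ] = deg Φ_n(x) = φ(n). Here φ(14) = 6

[ℚ(ζ_14)/ℚ where ζ_14 is a primitive 14th root of unity] = 6


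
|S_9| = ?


|S_n| = n! (number of permutations of n symbols)
|S_9| = 9! = 362880

|S_9| = 362880


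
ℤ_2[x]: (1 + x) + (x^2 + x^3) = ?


Add coefficients mod 2:
x^0: 1 + 0 = 1 (mod 2)
x^1: 1 + 0 = 1 (mod 2)
x^2: 0 + 1 = 1 (mod 2)
x^3: 0 + 1 = 1 (mod 2)
Result: 1 + x + x^2 + x^3

f + g = 1 + x + x^2 + x^3


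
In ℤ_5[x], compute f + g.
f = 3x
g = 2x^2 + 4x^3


Add coefficients mod 5:
x^0: 0 + 0 = 0 (mod 5)
x^1: 3 + 0 = 3 (mod 5)
x^2: 0 + 2 = 2 (mod 5)
x^3: 0 + 4 = 4 (mod 5)
Result: 3x + 2x^2 + 4x^3

f + g = 3x + 2x^2 + 4x^3


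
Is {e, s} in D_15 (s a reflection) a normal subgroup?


H = {e, s} in D_15 (s a reflection)
r·s·r⁻¹ = sr⁻² ≠ s for n ≥ 3, so {e, s} is not closed under conjugation

No, not a normal subgroup


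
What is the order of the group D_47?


|D_n| = 2n (n rotations and n reflections)
|D_47| = 2×47 = 94

|D_47| = 94


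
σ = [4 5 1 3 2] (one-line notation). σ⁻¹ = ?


To find σ⁻¹, swap domain and range:
σ(1) = 4 → σ⁻¹(4) = 1
σ(2) = 5 → σ⁻¹(5) = 2
σ(3) = 1 → σ⁻¹(1) = 3
σ(4) = 3 → σ⁻¹(3) = 4
σ(5) = 2 → σ⁻¹(2) = 5

σ⁻¹ = [3 5 4 1 2]


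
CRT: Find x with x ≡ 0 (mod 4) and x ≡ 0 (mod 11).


m₁ = 4, m₂ = 11, gcd = 1, so CRT applies. M = m₁·m₂ = 44
Let M₁ = M/m₁ = 11, M₂ = M/m₂ = 4
Find y₁ ≡ M₁⁻¹ (mod m₁): 11⁻¹ ≡ 3 (mod 4)
Find y₂ ≡ M₂⁻¹ (mod m₂): 4⁻¹ ≡ 3 (mod 11)
x = a₁·M₁·y₁ + a₂·M₂·y₂ = 0·11·3 + 0·4·3 = 0
Reduce mod 44: x ≡ 0
Check: 0 mod 4 = 0 ✓, 0 mod 11 = 0 ✓

x ≡ 0 (mod 44)


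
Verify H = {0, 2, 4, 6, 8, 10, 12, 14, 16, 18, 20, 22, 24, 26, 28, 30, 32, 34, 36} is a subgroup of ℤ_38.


Subgroup test for H = {0, 2, 4, 6, 8, 10, 12, 14, 16, 18, 20, 22, 24, 26, 28, 30, 32, 34, 36} in (ℤ_38, +):
(1) 0 ∈ H? Yes
(2) Closure: for all a,b ∈ H, (a+b) mod 38 ∈ H? Yes
(3) Inverses: for all a ∈ H, -a mod 38 ∈ H? Yes

Yes, H is a subgroup of ℤ_38


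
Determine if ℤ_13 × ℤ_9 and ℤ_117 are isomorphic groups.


Comparing ℤ_13 × ℤ_9 and ℤ_117:
gcd(13,9) = 1, so ℤ_13 × ℤ_9 ≅ ℤ_117 (CRT)

Yes, ℤ_13 × ℤ_9 ≅ ℤ_117


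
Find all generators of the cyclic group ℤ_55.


g generates ℤ_n iff gcd(g,n) = 1
Prime factors of 55: 5, 11
Generators are g ∈ {1,...,54} not divisible by any of these primes.
Generators: {1, 2, 3, 4, 6, 7, 8, 9, 12, 13, 14, 16, 17, 18, 19, 21, 23, 24, 26, 27, 28, 29, 31, 32, 34, 36, 37, 38, 39, 41, 42, 43, 46, 47, 48, 49, 51, 52, 53, 54}
Number of generators = φ(55) = 40

Generators of ℤ_55 = {1, 2, 3, 4, 6, 7, 8, 9, 12, 13, 14, 16, 17, 18, 19, 21, 23, 24, 26, 27, 28, 29, 31, 32, 34, 36, 37, 38, 39, 41, 42, 43, 46, 47, 48, 49, 51, 52, 53, 54}


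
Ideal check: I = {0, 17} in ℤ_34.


Check ideal conditions for I = {0, 17} in ℤ_34:
(1) I is an additive subgroup? Yes
(2) For r ∈ ℤ_34 and a ∈ I: r·a ∈ I? Yes

Yes, I is an ideal of ℤ_34


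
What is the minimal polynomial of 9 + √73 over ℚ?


Let α = 9 + √73. Then α - 9 = √73, so (α - 9)² = 73, giving α² - 18α + 8 = 0. Degree 2 and α ∉ ℚ, so this is the minimal polynomial.

Minimal polynomial: x² - 18x + 8


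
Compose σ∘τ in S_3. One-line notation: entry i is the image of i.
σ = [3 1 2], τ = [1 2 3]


σ∘τ: apply τ first, then σ
1 →τ 1 →σ 3
2 →τ 2 →σ 1
3 →τ 3 →σ 2

σ∘τ = [3 1 2]


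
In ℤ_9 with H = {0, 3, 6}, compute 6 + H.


6 + H = {6 + h (mod 9) : h ∈ H}
6+0=6, 6+3=0, 6+6=3
6 + H = {0, 3, 6} = 0 + H

6 + H = {0, 3, 6}


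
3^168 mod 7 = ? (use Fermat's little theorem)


Fermat's little theorem: if p is prime and gcd(a,p)=1, then a^(p-1) ≡ 1 (mod p)
p = 7 is prime, gcd(3,7) = 1
Reduce exponent: 168 mod 6 = 0
So 3^168 ≡ 3^0 (mod 7)
3^0 = 1

3^168 ≡ 1 (mod 7)


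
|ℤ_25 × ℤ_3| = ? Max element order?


|ℤ_25 × ℤ_3| = 25 × 3 = 75
Max element order = lcm(25,3) = 75
Cyclic? Yes (gcd=1)

|ℤ_25×ℤ_3| = 75, max element order = 75


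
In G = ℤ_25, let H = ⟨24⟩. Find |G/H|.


|⟨24⟩| = n / gcd(24, 25) = 25 / 1 = 25
H is normal (ℤ_25 is abelian).
|G/H| = |G| / |H| = 25 / 25 = 1

|G/H| = 1


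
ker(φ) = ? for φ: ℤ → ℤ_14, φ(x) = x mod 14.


Kernel = preimage of identity
ker(φ) = {x ∈ ℤ : x ≡ 0 (mod 14)} = 14ℤ = {0, ±14, ±28, ...}

ker(φ) = 14ℤ


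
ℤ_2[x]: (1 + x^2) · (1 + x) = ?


Expand and collect like terms; reduce coefficients mod 2:
x^0: 1·1 = 1 ≡ 1 (mod 2)
x^1: 1·1 + 0·1 = 1 ≡ 1 (mod 2)
x^2: 0·1 + 1·1 = 1 ≡ 1 (mod 2)
x^3: 1·1 = 1 ≡ 1 (mod 2)
Result: 1 + x + x^2 + x^3

f · g = 1 + x + x^2 + x^3


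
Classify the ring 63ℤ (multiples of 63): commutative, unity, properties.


63ℤ is a commutative ring under +,× but has no multiplicative identity (1 ∉ 63ℤ); it has no zero divisors, but without unity it is not an integral domain
Commutative: Yes
Integral domain: No
Has unity: No

63ℤ (multiples of 63): Commutative=Yes, Unity=No


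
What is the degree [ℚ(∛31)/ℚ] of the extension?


∛31 has minimal polynomial x³ - 31 (irreducible over ℚ since 31 is not a perfect cube)

[ℚ(∛31)/ℚ] = 3


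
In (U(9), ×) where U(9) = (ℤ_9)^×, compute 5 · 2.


Operation: multiplication mod 9
5 · 2 = (a × b) mod 9 with a = 5, b = 2

5 · 2 = 1


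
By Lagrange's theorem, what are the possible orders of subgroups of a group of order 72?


Lagrange's theorem: |H| divides |G|
|G| = 72
Divisors of 72: 1, 2, 3, 4, 6, 8, 9, 12, 18, 24, 36, 72

Possible subgroup orders: {1, 2, 3, 4, 6, 8, 9, 12, 18, 24, 36, 72}


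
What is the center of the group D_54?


Z(G) = {g ∈ G | gx = xg for all x ∈ G}
For even n, Z(D_n) = {e, r^(n/2)}: the 180° rotation r^27 commutes with every reflection and rotation

Z(D_54) = {e, r^27}


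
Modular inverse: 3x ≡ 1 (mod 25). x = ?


Use the extended Euclidean algorithm to write 1 = 3·s + 25·t; then s mod 25 is the inverse.
Euclidean algorithm:
  3 = 0·25 + 3
  25 = 8·3 + 1
  3 = 3·1 + 0
gcd(3,25) = 1
Back-substitution gives: 3·(-8) + 25·(1) = 1
So 3⁻¹ ≡ -8 ≡ 17 (mod 25)
Check: 3 × 17 = 51 ≡ 1 (mod 25) ✓

3⁻¹ ≡ 17 (mod 25)
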